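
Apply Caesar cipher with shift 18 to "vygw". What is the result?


Caesar cipher: shift "vygw" by 18
  'v' (pos 21) + 18 = pos 13 = 'n'
  'y' (pos 24) + 18 = pos 16 = 'q'
  'g' (pos 6) + 18 = pos 24 = 'y'
  'w' (pos 22) + 18 = pos 14 = 'o'
Result: nqyo

nqyo


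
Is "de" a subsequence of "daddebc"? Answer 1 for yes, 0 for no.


Check if "de" is a subsequence of "daddebc"
Greedy scan:
  Position 0 ('d'): matches sub[0] = 'd'
  Position 1 ('a'): no match needed
  Position 2 ('d'): no match needed
  Position 3 ('d'): no match needed
  Position 4 ('e'): matches sub[1] = 'e'
  Position 5 ('b'): no match needed
  Position 6 ('c'): no match needed
All 2 characters matched => is a subsequence

1


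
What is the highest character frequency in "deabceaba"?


Input: deabceaba
Character counts:
  'a': 3
  'b': 2
  'c': 1
  'd': 1
  'e': 2
Maximum frequency: 3

3


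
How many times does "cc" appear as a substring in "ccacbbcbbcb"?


Searching for "cc" in "ccacbbcbbcb"
Scanning each position:
  Position 0: "cc" => MATCH
  Position 1: "ca" => no
  Position 2: "ac" => no
  Position 3: "cb" => no
  Position 4: "bb" => no
  Position 5: "bc" => no
  Position 6: "cb" => no
  Position 7: "bb" => no
  Position 8: "bc" => no
  Position 9: "cb" => no
Total occurrences: 1

1


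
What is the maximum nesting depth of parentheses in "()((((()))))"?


Input: "()((((()))))"
Tracking depth:
  Position 0 '(': depth becomes 1
  Position 1 ')': depth becomes 0
  Position 2 '(': depth becomes 1
  Position 3 '(': depth becomes 2
  Position 4 '(': depth becomes 3
  Position 5 '(': depth becomes 4
  Position 6 '(': depth becomes 5
  Position 7 ')': depth becomes 4
  Position 8 ')': depth becomes 3
  Position 9 ')': depth becomes 2
  Position 10 ')': depth becomes 1
  Position 11 ')': depth becomes 0
Maximum depth reached: 5

5


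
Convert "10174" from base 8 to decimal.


Input: "10174" in base 8
Positional expansion:
  Digit '1' (value 1) x 8^4 = 4096
  Digit '0' (value 0) x 8^3 = 0
  Digit '1' (value 1) x 8^2 = 64
  Digit '7' (value 7) x 8^1 = 56
  Digit '4' (value 4) x 8^0 = 4
Sum = 4220

4220


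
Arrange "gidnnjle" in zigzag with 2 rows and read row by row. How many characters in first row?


Zigzag "gidnnjle" into 2 rows:
Placing characters:
  'g' => row 0
  'i' => row 1
  'd' => row 0
  'n' => row 1
  'n' => row 0
  'j' => row 1
  'l' => row 0
  'e' => row 1
Rows:
  Row 0: "gdnl"
  Row 1: "inje"
First row length: 4

4


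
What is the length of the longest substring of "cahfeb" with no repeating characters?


Input: "cahfeb"
Sliding window (track last position of each char):
  Position 0 ('c'): window [0,0] length 1 -- new best
  Position 1 ('a'): window [0,1] length 2 -- new best
  Position 2 ('h'): window [0,2] length 3 -- new best
  Position 3 ('f'): window [0,3] length 4 -- new best
  Position 4 ('e'): window [0,4] length 5 -- new best
  Position 5 ('b'): window [0,5] length 6 -- new best
Longest substring with no repeats: "cahfeb" with length 6

6


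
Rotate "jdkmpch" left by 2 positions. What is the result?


Input: "jdkmpch", rotate left by 2
First 2 characters: "jd"
Remaining characters: "kmpch"
Concatenate remaining + first: "kmpch" + "jd" = "kmpchjd"

kmpchjd


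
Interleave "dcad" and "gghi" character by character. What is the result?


Interleaving "dcad" and "gghi":
  Position 0: 'd' from first, 'g' from second => "dg"
  Position 1: 'c' from first, 'g' from second => "cg"
  Position 2: 'a' from first, 'h' from second => "ah"
  Position 3: 'd' from first, 'i' from second => "di"
Result: dgcgahdi

dgcgahdi


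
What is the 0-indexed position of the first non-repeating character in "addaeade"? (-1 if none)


Input: addaeade
Character frequencies:
  'a': 3
  'd': 3
  'e': 2
Scanning left to right for freq == 1:
  Position 0 ('a'): freq=3, skip
  Position 1 ('d'): freq=3, skip
  Position 2 ('d'): freq=3, skip
  Position 3 ('a'): freq=3, skip
  Position 4 ('e'): freq=2, skip
  Position 5 ('a'): freq=3, skip
  Position 6 ('d'): freq=3, skip
  Position 7 ('e'): freq=2, skip
  No unique character found => answer = -1

-1


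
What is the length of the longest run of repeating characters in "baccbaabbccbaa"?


Input: "baccbaabbccbaa"
Scanning for longest run:
  Position 1 ('a'): new char, reset run to 1
  Position 2 ('c'): new char, reset run to 1
  Position 3 ('c'): continues run of 'c', length=2
  Position 4 ('b'): new char, reset run to 1
  Position 5 ('a'): new char, reset run to 1
  Position 6 ('a'): continues run of 'a', length=2
  Position 7 ('b'): new char, reset run to 1
  Position 8 ('b'): continues run of 'b', length=2
  Position 9 ('c'): new char, reset run to 1
  Position 10 ('c'): continues run of 'c', length=2
  Position 11 ('b'): new char, reset run to 1
  Position 12 ('a'): new char, reset run to 1
  Position 13 ('a'): continues run of 'a', length=2
Longest run: 'c' with length 2

2


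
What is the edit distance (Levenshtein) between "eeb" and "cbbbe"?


Computing edit distance: "eeb" -> "cbbbe"
DP table:
           c    b    b    b    e
      0    1    2    3    4    5
  e   1    1    2    3    4    4
  e   2    2    2    3    4    4
  b   3    3    2    2    3    4
Edit distance = dp[3][5] = 4

4


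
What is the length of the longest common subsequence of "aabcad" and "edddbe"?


LCS of "aabcad" and "edddbe"
DP table:
           e    d    d    d    b    e
      0    0    0    0    0    0    0
  a   0    0    0    0    0    0    0
  a   0    0    0    0    0    0    0
  b   0    0    0    0    0    1    1
  c   0    0    0    0    0    1    1
  a   0    0    0    0    0    1    1
  d   0    0    1    1    1    1    1
LCS length = dp[6][6] = 1

1


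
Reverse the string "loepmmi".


Input: loepmmi
Reading characters right to left:
  Position 6: 'i'
  Position 5: 'm'
  Position 4: 'm'
  Position 3: 'p'
  Position 2: 'e'
  Position 1: 'o'
  Position 0: 'l'
Reversed: immpeol

immpeol


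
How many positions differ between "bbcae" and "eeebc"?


Comparing "bbcae" and "eeebc" position by position:
  Position 0: 'b' vs 'e' => DIFFER
  Position 1: 'b' vs 'e' => DIFFER
  Position 2: 'c' vs 'e' => DIFFER
  Position 3: 'a' vs 'b' => DIFFER
  Position 4: 'e' vs 'c' => DIFFER
Positions that differ: 5

5


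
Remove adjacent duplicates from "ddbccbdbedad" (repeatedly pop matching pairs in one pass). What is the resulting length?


Input: ddbccbdbedad
Stack-based adjacent duplicate removal:
  Read 'd': push. Stack: d
  Read 'd': matches stack top 'd' => pop. Stack: (empty)
  Read 'b': push. Stack: b
  Read 'c': push. Stack: bc
  Read 'c': matches stack top 'c' => pop. Stack: b
  Read 'b': matches stack top 'b' => pop. Stack: (empty)
  Read 'd': push. Stack: d
  Read 'b': push. Stack: db
  Read 'e': push. Stack: dbe
  Read 'd': push. Stack: dbed
  Read 'a': push. Stack: dbeda
  Read 'd': push. Stack: dbedad
Final stack: "dbedad" (length 6)

6


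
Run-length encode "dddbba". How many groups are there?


Input: dddbba
Scanning for consecutive runs:
  Group 1: 'd' x 3 (positions 0-2)
  Group 2: 'b' x 2 (positions 3-4)
  Group 3: 'a' x 1 (positions 5-5)
Total groups: 3

3


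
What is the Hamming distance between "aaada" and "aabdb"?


Comparing "aaada" and "aabdb" position by position:
  Position 0: 'a' vs 'a' => same
  Position 1: 'a' vs 'a' => same
  Position 2: 'a' vs 'b' => differ
  Position 3: 'd' vs 'd' => same
  Position 4: 'a' vs 'b' => differ
Total differences (Hamming distance): 2

2


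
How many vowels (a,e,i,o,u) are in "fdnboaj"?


Input: fdnboaj
Checking each character:
  'f' at position 0: consonant
  'd' at position 1: consonant
  'n' at position 2: consonant
  'b' at position 3: consonant
  'o' at position 4: vowel (running total: 1)
  'a' at position 5: vowel (running total: 2)
  'j' at position 6: consonant
Total vowels: 2

2


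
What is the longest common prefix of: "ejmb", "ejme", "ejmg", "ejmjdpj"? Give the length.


Words: ejmb, ejme, ejmg, ejmjdpj
  Position 0: all 'e' => match
  Position 1: all 'j' => match
  Position 2: all 'm' => match
  Position 3: ('b', 'e', 'g', 'j') => mismatch, stop
LCP = "ejm" (length 3)

3


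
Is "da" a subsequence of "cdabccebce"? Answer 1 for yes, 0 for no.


Check if "da" is a subsequence of "cdabccebce"
Greedy scan:
  Position 0 ('c'): no match needed
  Position 1 ('d'): matches sub[0] = 'd'
  Position 2 ('a'): matches sub[1] = 'a'
  Position 3 ('b'): no match needed
  Position 4 ('c'): no match needed
  Position 5 ('c'): no match needed
  Position 6 ('e'): no match needed
  Position 7 ('b'): no match needed
  Position 8 ('c'): no match needed
  Position 9 ('e'): no match needed
All 2 characters matched => is a subsequence

1


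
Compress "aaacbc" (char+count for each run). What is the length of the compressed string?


Input: aaacbc
Runs:
  'a' x 3 => "a3"
  'c' x 1 => "c1"
  'b' x 1 => "b1"
  'c' x 1 => "c1"
Compressed: "a3c1b1c1"
Compressed length: 8

8


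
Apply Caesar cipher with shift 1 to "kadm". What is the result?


Caesar cipher: shift "kadm" by 1
  'k' (pos 10) + 1 = pos 11 = 'l'
  'a' (pos 0) + 1 = pos 1 = 'b'
  'd' (pos 3) + 1 = pos 4 = 'e'
  'm' (pos 12) + 1 = pos 13 = 'n'
Result: lben

lben


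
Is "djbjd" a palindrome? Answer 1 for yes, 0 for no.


Input: djbjd
Reversed: djbjd
  Compare pos 0 ('d') with pos 4 ('d'): match
  Compare pos 1 ('j') with pos 3 ('j'): match
Result: palindrome

1


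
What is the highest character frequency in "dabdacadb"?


Input: dabdacadb
Character counts:
  'a': 3
  'b': 2
  'c': 1
  'd': 3
Maximum frequency: 3

3


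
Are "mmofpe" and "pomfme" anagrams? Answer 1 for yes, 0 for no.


Strings: "mmofpe", "pomfme"
Sorted first:  efmmop
Sorted second: efmmop
Sorted forms match => anagrams

1


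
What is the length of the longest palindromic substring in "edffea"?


Input: "edffea"
Checking substrings for palindromes:
  [2:4] "ff" (len 2) => palindrome
Longest palindromic substring: "ff" with length 2

2


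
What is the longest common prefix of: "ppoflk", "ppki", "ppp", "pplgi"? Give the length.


Words: ppoflk, ppki, ppp, pplgi
  Position 0: all 'p' => match
  Position 1: all 'p' => match
  Position 2: ('o', 'k', 'p', 'l') => mismatch, stop
LCP = "pp" (length 2)

2


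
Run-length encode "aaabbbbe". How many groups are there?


Input: aaabbbbe
Scanning for consecutive runs:
  Group 1: 'a' x 3 (positions 0-2)
  Group 2: 'b' x 4 (positions 3-6)
  Group 3: 'e' x 1 (positions 7-7)
Total groups: 3

3


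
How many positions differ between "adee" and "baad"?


Comparing "adee" and "baad" position by position:
  Position 0: 'a' vs 'b' => DIFFER
  Position 1: 'd' vs 'a' => DIFFER
  Position 2: 'e' vs 'a' => DIFFER
  Position 3: 'e' vs 'd' => DIFFER
Positions that differ: 4

4


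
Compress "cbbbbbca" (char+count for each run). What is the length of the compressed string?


Input: cbbbbbca
Runs:
  'c' x 1 => "c1"
  'b' x 5 => "b5"
  'c' x 1 => "c1"
  'a' x 1 => "a1"
Compressed: "c1b5c1a1"
Compressed length: 8

8


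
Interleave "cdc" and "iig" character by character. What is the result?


Interleaving "cdc" and "iig":
  Position 0: 'c' from first, 'i' from second => "ci"
  Position 1: 'd' from first, 'i' from second => "di"
  Position 2: 'c' from first, 'g' from second => "cg"
Result: cidicg

cidicg


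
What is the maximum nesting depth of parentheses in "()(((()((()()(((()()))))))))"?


Input: "()(((()((()()(((()()))))))))"
Tracking depth:
  Position 0 '(': depth becomes 1
  Position 1 ')': depth becomes 0
  Position 2 '(': depth becomes 1
  Position 3 '(': depth becomes 2
  Position 4 '(': depth becomes 3
  Position 5 '(': depth becomes 4
  Position 6 ')': depth becomes 3
  Position 7 '(': depth becomes 4
  Position 8 '(': depth becomes 5
  Position 9 '(': depth becomes 6
  Position 10 ')': depth becomes 5
  Position 11 '(': depth becomes 6
  Position 12 ')': depth becomes 5
  Position 13 '(': depth becomes 6
  Position 14 '(': depth becomes 7
  Position 15 '(': depth becomes 8
  Position 16 '(': depth becomes 9
  Position 17 ')': depth becomes 8
  Position 18 '(': depth becomes 9
  Position 19 ')': depth becomes 8
  Position 20 ')': depth becomes 7
  Position 21 ')': depth becomes 6
  Position 22 ')': depth becomes 5
  Position 23 ')': depth becomes 4
  Position 24 ')': depth becomes 3
  Position 25 ')': depth becomes 2
  Position 26 ')': depth becomes 1
  Position 27 ')': depth becomes 0
Maximum depth reached: 9

9


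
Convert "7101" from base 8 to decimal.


Input: "7101" in base 8
Positional expansion:
  Digit '7' (value 7) x 8^3 = 3584
  Digit '1' (value 1) x 8^2 = 64
  Digit '0' (value 0) x 8^1 = 0
  Digit '1' (value 1) x 8^0 = 1
Sum = 3649

3649


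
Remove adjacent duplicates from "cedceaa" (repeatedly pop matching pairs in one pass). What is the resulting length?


Input: cedceaa
Stack-based adjacent duplicate removal:
  Read 'c': push. Stack: c
  Read 'e': push. Stack: ce
  Read 'd': push. Stack: ced
  Read 'c': push. Stack: cedc
  Read 'e': push. Stack: cedce
  Read 'a': push. Stack: cedcea
  Read 'a': matches stack top 'a' => pop. Stack: cedce
Final stack: "cedce" (length 5)

5


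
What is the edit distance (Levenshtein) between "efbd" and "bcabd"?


Computing edit distance: "efbd" -> "bcabd"
DP table:
           b    c    a    b    d
      0    1    2    3    4    5
  e   1    1    2    3    4    5
  f   2    2    2    3    4    5
  b   3    2    3    3    3    4
  d   4    3    3    4    4    3
Edit distance = dp[4][5] = 3

3


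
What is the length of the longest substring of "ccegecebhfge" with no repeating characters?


Input: "ccegecebhfge"
Sliding window (track last position of each char):
  Position 0 ('c'): window [0,0] length 1 -- new best
  Position 1 ('c'): repeat (last at 0), move window start to 1
  Position 1 ('c'): window [1,1] length 1
  Position 2 ('e'): window [1,2] length 2 -- new best
  Position 3 ('g'): window [1,3] length 3 -- new best
  Position 4 ('e'): repeat (last at 2), move window start to 3
  Position 4 ('e'): window [3,4] length 2
  Position 5 ('c'): window [3,5] length 3
  Position 6 ('e'): repeat (last at 4), move window start to 5
  Position 6 ('e'): window [5,6] length 2
  Position 7 ('b'): window [5,7] length 3
  Position 8 ('h'): window [5,8] length 4 -- new best
  Position 9 ('f'): window [5,9] length 5 -- new best
  Position 10 ('g'): window [5,10] length 6 -- new best
  Position 11 ('e'): repeat (last at 6), move window start to 7
  Position 11 ('e'): window [7,11] length 5
Longest substring with no repeats: "cebhfg" with length 6

6


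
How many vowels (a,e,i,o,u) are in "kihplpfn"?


Input: kihplpfn
Checking each character:
  'k' at position 0: consonant
  'i' at position 1: vowel (running total: 1)
  'h' at position 2: consonant
  'p' at position 3: consonant
  'l' at position 4: consonant
  'p' at position 5: consonant
  'f' at position 6: consonant
  'n' at position 7: consonant
Total vowels: 1

1


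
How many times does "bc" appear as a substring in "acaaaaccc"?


Searching for "bc" in "acaaaaccc"
Scanning each position:
  Position 0: "ac" => no
  Position 1: "ca" => no
  Position 2: "aa" => no
  Position 3: "aa" => no
  Position 4: "aa" => no
  Position 5: "ac" => no
  Position 6: "cc" => no
  Position 7: "cc" => no
Total occurrences: 0

0


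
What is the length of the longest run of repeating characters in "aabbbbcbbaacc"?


Input: "aabbbbcbbaacc"
Scanning for longest run:
  Position 1 ('a'): continues run of 'a', length=2
  Position 2 ('b'): new char, reset run to 1
  Position 3 ('b'): continues run of 'b', length=2
  Position 4 ('b'): continues run of 'b', length=3
  Position 5 ('b'): continues run of 'b', length=4
  Position 6 ('c'): new char, reset run to 1
  Position 7 ('b'): new char, reset run to 1
  Position 8 ('b'): continues run of 'b', length=2
  Position 9 ('a'): new char, reset run to 1
  Position 10 ('a'): continues run of 'a', length=2
  Position 11 ('c'): new char, reset run to 1
  Position 12 ('c'): continues run of 'c', length=2
Longest run: 'b' with length 4

4


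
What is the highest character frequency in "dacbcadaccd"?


Input: dacbcadaccd
Character counts:
  'a': 3
  'b': 1
  'c': 4
  'd': 3
Maximum frequency: 4

4


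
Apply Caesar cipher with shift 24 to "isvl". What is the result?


Caesar cipher: shift "isvl" by 24
  'i' (pos 8) + 24 = pos 6 = 'g'
  's' (pos 18) + 24 = pos 16 = 'q'
  'v' (pos 21) + 24 = pos 19 = 't'
  'l' (pos 11) + 24 = pos 9 = 'j'
Result: gqtj

gqtj


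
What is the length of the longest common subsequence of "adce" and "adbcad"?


LCS of "adce" and "adbcad"
DP table:
           a    d    b    c    a    d
      0    0    0    0    0    0    0
  a   0    1    1    1    1    1    1
  d   0    1    2    2    2    2    2
  c   0    1    2    2    3    3    3
  e   0    1    2    2    3    3    3
LCS length = dp[4][6] = 3

3


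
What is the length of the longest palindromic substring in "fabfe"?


Input: "fabfe"
Checking substrings for palindromes:
  No multi-char palindromic substrings found
Longest palindromic substring: "f" with length 1

1


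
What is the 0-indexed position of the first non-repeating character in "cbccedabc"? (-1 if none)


Input: cbccedabc
Character frequencies:
  'a': 1
  'b': 2
  'c': 4
  'd': 1
  'e': 1
Scanning left to right for freq == 1:
  Position 0 ('c'): freq=4, skip
  Position 1 ('b'): freq=2, skip
  Position 2 ('c'): freq=4, skip
  Position 3 ('c'): freq=4, skip
  Position 4 ('e'): unique! => answer = 4

4


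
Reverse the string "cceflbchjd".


Input: cceflbchjd
Reading characters right to left:
  Position 9: 'd'
  Position 8: 'j'
  Position 7: 'h'
  Position 6: 'c'
  Position 5: 'b'
  Position 4: 'l'
  Position 3: 'f'
  Position 2: 'e'
  Position 1: 'c'
  Position 0: 'c'
Reversed: djhcblfecc

djhcblfecc


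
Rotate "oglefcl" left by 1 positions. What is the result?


Input: "oglefcl", rotate left by 1
First 1 characters: "o"
Remaining characters: "glefcl"
Concatenate remaining + first: "glefcl" + "o" = "glefclo"

glefclo


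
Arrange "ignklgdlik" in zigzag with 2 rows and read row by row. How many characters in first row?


Zigzag "ignklgdlik" into 2 rows:
Placing characters:
  'i' => row 0
  'g' => row 1
  'n' => row 0
  'k' => row 1
  'l' => row 0
  'g' => row 1
  'd' => row 0
  'l' => row 1
  'i' => row 0
  'k' => row 1
Rows:
  Row 0: "inldi"
  Row 1: "gkglk"
First row length: 5

5


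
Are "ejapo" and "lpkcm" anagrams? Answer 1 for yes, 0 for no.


Strings: "ejapo", "lpkcm"
Sorted first:  aejop
Sorted second: cklmp
Differ at position 0: 'a' vs 'c' => not anagrams

0


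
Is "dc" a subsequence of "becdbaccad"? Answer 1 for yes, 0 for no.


Check if "dc" is a subsequence of "becdbaccad"
Greedy scan:
  Position 0 ('b'): no match needed
  Position 1 ('e'): no match needed
  Position 2 ('c'): no match needed
  Position 3 ('d'): matches sub[0] = 'd'
  Position 4 ('b'): no match needed
  Position 5 ('a'): no match needed
  Position 6 ('c'): matches sub[1] = 'c'
  Position 7 ('c'): no match needed
  Position 8 ('a'): no match needed
  Position 9 ('d'): no match needed
All 2 characters matched => is a subsequence

1


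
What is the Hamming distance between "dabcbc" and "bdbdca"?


Comparing "dabcbc" and "bdbdca" position by position:
  Position 0: 'd' vs 'b' => differ
  Position 1: 'a' vs 'd' => differ
  Position 2: 'b' vs 'b' => same
  Position 3: 'c' vs 'd' => differ
  Position 4: 'b' vs 'c' => differ
  Position 5: 'c' vs 'a' => differ
Total differences (Hamming distance): 5

5


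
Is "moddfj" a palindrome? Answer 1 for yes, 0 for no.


Input: moddfj
Reversed: jfddom
  Compare pos 0 ('m') with pos 5 ('j'): MISMATCH
  Compare pos 1 ('o') with pos 4 ('f'): MISMATCH
  Compare pos 2 ('d') with pos 3 ('d'): match
Result: not a palindrome

0


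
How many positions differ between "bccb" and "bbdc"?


Comparing "bccb" and "bbdc" position by position:
  Position 0: 'b' vs 'b' => same
  Position 1: 'c' vs 'b' => DIFFER
  Position 2: 'c' vs 'd' => DIFFER
  Position 3: 'b' vs 'c' => DIFFER
Positions that differ: 3

3


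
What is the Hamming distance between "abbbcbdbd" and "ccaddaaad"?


Comparing "abbbcbdbd" and "ccaddaaad" position by position:
  Position 0: 'a' vs 'c' => differ
  Position 1: 'b' vs 'c' => differ
  Position 2: 'b' vs 'a' => differ
  Position 3: 'b' vs 'd' => differ
  Position 4: 'c' vs 'd' => differ
  Position 5: 'b' vs 'a' => differ
  Position 6: 'd' vs 'a' => differ
  Position 7: 'b' vs 'a' => differ
  Position 8: 'd' vs 'd' => same
Total differences (Hamming distance): 8

8


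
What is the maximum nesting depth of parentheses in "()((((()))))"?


Input: "()((((()))))"
Tracking depth:
  Position 0 '(': depth becomes 1
  Position 1 ')': depth becomes 0
  Position 2 '(': depth becomes 1
  Position 3 '(': depth becomes 2
  Position 4 '(': depth becomes 3
  Position 5 '(': depth becomes 4
  Position 6 '(': depth becomes 5
  Position 7 ')': depth becomes 4
  Position 8 ')': depth becomes 3
  Position 9 ')': depth becomes 2
  Position 10 ')': depth becomes 1
  Position 11 ')': depth becomes 0
Maximum depth reached: 5

5


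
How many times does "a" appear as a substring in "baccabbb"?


Searching for "a" in "baccabbb"
Scanning each position:
  Position 0: "b" => no
  Position 1: "a" => MATCH
  Position 2: "c" => no
  Position 3: "c" => no
  Position 4: "a" => MATCH
  Position 5: "b" => no
  Position 6: "b" => no
  Position 7: "b" => no
Total occurrences: 2

2


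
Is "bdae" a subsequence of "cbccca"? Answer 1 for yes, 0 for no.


Check if "bdae" is a subsequence of "cbccca"
Greedy scan:
  Position 0 ('c'): no match needed
  Position 1 ('b'): matches sub[0] = 'b'
  Position 2 ('c'): no match needed
  Position 3 ('c'): no match needed
  Position 4 ('c'): no match needed
  Position 5 ('a'): no match needed
Only matched 1/4 characters => not a subsequence

0


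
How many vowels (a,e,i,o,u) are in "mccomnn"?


Input: mccomnn
Checking each character:
  'm' at position 0: consonant
  'c' at position 1: consonant
  'c' at position 2: consonant
  'o' at position 3: vowel (running total: 1)
  'm' at position 4: consonant
  'n' at position 5: consonant
  'n' at position 6: consonant
Total vowels: 1

1


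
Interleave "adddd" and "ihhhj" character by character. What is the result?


Interleaving "adddd" and "ihhhj":
  Position 0: 'a' from first, 'i' from second => "ai"
  Position 1: 'd' from first, 'h' from second => "dh"
  Position 2: 'd' from first, 'h' from second => "dh"
  Position 3: 'd' from first, 'h' from second => "dh"
  Position 4: 'd' from first, 'j' from second => "dj"
Result: aidhdhdhdj

aidhdhdhdj


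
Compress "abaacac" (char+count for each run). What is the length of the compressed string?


Input: abaacac
Runs:
  'a' x 1 => "a1"
  'b' x 1 => "b1"
  'a' x 2 => "a2"
  'c' x 1 => "c1"
  'a' x 1 => "a1"
  'c' x 1 => "c1"
Compressed: "a1b1a2c1a1c1"
Compressed length: 12

12


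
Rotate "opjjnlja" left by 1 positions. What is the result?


Input: "opjjnlja", rotate left by 1
First 1 characters: "o"
Remaining characters: "pjjnlja"
Concatenate remaining + first: "pjjnlja" + "o" = "pjjnljao"

pjjnljao


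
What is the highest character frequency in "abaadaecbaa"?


Input: abaadaecbaa
Character counts:
  'a': 6
  'b': 2
  'c': 1
  'd': 1
  'e': 1
Maximum frequency: 6

6


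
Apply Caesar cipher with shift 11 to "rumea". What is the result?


Caesar cipher: shift "rumea" by 11
  'r' (pos 17) + 11 = pos 2 = 'c'
  'u' (pos 20) + 11 = pos 5 = 'f'
  'm' (pos 12) + 11 = pos 23 = 'x'
  'e' (pos 4) + 11 = pos 15 = 'p'
  'a' (pos 0) + 11 = pos 11 = 'l'
Result: cfxpl

cfxpl


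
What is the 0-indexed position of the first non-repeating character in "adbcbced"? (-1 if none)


Input: adbcbced
Character frequencies:
  'a': 1
  'b': 2
  'c': 2
  'd': 2
  'e': 1
Scanning left to right for freq == 1:
  Position 0 ('a'): unique! => answer = 0

0


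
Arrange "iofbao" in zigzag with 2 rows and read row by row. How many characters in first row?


Zigzag "iofbao" into 2 rows:
Placing characters:
  'i' => row 0
  'o' => row 1
  'f' => row 0
  'b' => row 1
  'a' => row 0
  'o' => row 1
Rows:
  Row 0: "ifa"
  Row 1: "obo"
First row length: 3

3


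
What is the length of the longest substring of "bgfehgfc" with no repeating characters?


Input: "bgfehgfc"
Sliding window (track last position of each char):
  Position 0 ('b'): window [0,0] length 1 -- new best
  Position 1 ('g'): window [0,1] length 2 -- new best
  Position 2 ('f'): window [0,2] length 3 -- new best
  Position 3 ('e'): window [0,3] length 4 -- new best
  Position 4 ('h'): window [0,4] length 5 -- new best
  Position 5 ('g'): repeat (last at 1), move window start to 2
  Position 5 ('g'): window [2,5] length 4
  Position 6 ('f'): repeat (last at 2), move window start to 3
  Position 6 ('f'): window [3,6] length 4
  Position 7 ('c'): window [3,7] length 5
Longest substring with no repeats: "bgfeh" with length 5

5


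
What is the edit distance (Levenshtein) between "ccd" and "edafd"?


Computing edit distance: "ccd" -> "edafd"
DP table:
           e    d    a    f    d
      0    1    2    3    4    5
  c   1    1    2    3    4    5
  c   2    2    2    3    4    5
  d   3    3    2    3    4    4
Edit distance = dp[3][5] = 4

4


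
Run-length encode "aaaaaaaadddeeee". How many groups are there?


Input: aaaaaaaadddeeee
Scanning for consecutive runs:
  Group 1: 'a' x 8 (positions 0-7)
  Group 2: 'd' x 3 (positions 8-10)
  Group 3: 'e' x 4 (positions 11-14)
Total groups: 3

3


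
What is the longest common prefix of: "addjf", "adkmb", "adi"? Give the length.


Words: addjf, adkmb, adi
  Position 0: all 'a' => match
  Position 1: all 'd' => match
  Position 2: ('d', 'k', 'i') => mismatch, stop
LCP = "ad" (length 2)

2


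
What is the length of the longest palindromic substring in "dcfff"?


Input: "dcfff"
Checking substrings for palindromes:
  [2:5] "fff" (len 3) => palindrome
  [2:4] "ff" (len 2) => palindrome
  [3:5] "ff" (len 2) => palindrome
Longest palindromic substring: "fff" with length 3

3


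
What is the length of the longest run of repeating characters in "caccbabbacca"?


Input: "caccbabbacca"
Scanning for longest run:
  Position 1 ('a'): new char, reset run to 1
  Position 2 ('c'): new char, reset run to 1
  Position 3 ('c'): continues run of 'c', length=2
  Position 4 ('b'): new char, reset run to 1
  Position 5 ('a'): new char, reset run to 1
  Position 6 ('b'): new char, reset run to 1
  Position 7 ('b'): continues run of 'b', length=2
  Position 8 ('a'): new char, reset run to 1
  Position 9 ('c'): new char, reset run to 1
  Position 10 ('c'): continues run of 'c', length=2
  Position 11 ('a'): new char, reset run to 1
Longest run: 'c' with length 2

2


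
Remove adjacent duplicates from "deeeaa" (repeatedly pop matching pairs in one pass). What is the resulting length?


Input: deeeaa
Stack-based adjacent duplicate removal:
  Read 'd': push. Stack: d
  Read 'e': push. Stack: de
  Read 'e': matches stack top 'e' => pop. Stack: d
  Read 'e': push. Stack: de
  Read 'a': push. Stack: dea
  Read 'a': matches stack top 'a' => pop. Stack: de
Final stack: "de" (length 2)

2


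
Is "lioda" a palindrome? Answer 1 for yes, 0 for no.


Input: lioda
Reversed: adoil
  Compare pos 0 ('l') with pos 4 ('a'): MISMATCH
  Compare pos 1 ('i') with pos 3 ('d'): MISMATCH
Result: not a palindrome

0


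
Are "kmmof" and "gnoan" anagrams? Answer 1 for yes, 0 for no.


Strings: "kmmof", "gnoan"
Sorted first:  fkmmo
Sorted second: agnno
Differ at position 0: 'f' vs 'a' => not anagrams

0


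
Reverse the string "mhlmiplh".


Input: mhlmiplh
Reading characters right to left:
  Position 7: 'h'
  Position 6: 'l'
  Position 5: 'p'
  Position 4: 'i'
  Position 3: 'm'
  Position 2: 'l'
  Position 1: 'h'
  Position 0: 'm'
Reversed: hlpimlhm

hlpimlhm


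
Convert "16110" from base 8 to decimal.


Input: "16110" in base 8
Positional expansion:
  Digit '1' (value 1) x 8^4 = 4096
  Digit '6' (value 6) x 8^3 = 3072
  Digit '1' (value 1) x 8^2 = 64
  Digit '1' (value 1) x 8^1 = 8
  Digit '0' (value 0) x 8^0 = 0
Sum = 7240

7240


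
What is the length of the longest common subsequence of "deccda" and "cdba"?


LCS of "deccda" and "cdba"
DP table:
           c    d    b    a
      0    0    0    0    0
  d   0    0    1    1    1
  e   0    0    1    1    1
  c   0    1    1    1    1
  c   0    1    1    1    1
  d   0    1    2    2    2
  a   0    1    2    2    3
LCS length = dp[6][4] = 3

3


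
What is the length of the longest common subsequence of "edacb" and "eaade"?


LCS of "edacb" and "eaade"
DP table:
           e    a    a    d    e
      0    0    0    0    0    0
  e   0    1    1    1    1    1
  d   0    1    1    1    2    2
  a   0    1    2    2    2    2
  c   0    1    2    2    2    2
  b   0    1    2    2    2    2
LCS length = dp[5][5] = 2

2


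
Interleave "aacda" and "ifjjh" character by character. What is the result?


Interleaving "aacda" and "ifjjh":
  Position 0: 'a' from first, 'i' from second => "ai"
  Position 1: 'a' from first, 'f' from second => "af"
  Position 2: 'c' from first, 'j' from second => "cj"
  Position 3: 'd' from first, 'j' from second => "dj"
  Position 4: 'a' from first, 'h' from second => "ah"
Result: aiafcjdjah

aiafcjdjah


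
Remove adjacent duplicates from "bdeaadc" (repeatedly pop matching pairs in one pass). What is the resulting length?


Input: bdeaadc
Stack-based adjacent duplicate removal:
  Read 'b': push. Stack: b
  Read 'd': push. Stack: bd
  Read 'e': push. Stack: bde
  Read 'a': push. Stack: bdea
  Read 'a': matches stack top 'a' => pop. Stack: bde
  Read 'd': push. Stack: bded
  Read 'c': push. Stack: bdedc
Final stack: "bdedc" (length 5)

5


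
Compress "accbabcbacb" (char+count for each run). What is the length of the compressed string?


Input: accbabcbacb
Runs:
  'a' x 1 => "a1"
  'c' x 2 => "c2"
  'b' x 1 => "b1"
  'a' x 1 => "a1"
  'b' x 1 => "b1"
  'c' x 1 => "c1"
  'b' x 1 => "b1"
  'a' x 1 => "a1"
  'c' x 1 => "c1"
  'b' x 1 => "b1"
Compressed: "a1c2b1a1b1c1b1a1c1b1"
Compressed length: 20

20


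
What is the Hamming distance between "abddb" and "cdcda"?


Comparing "abddb" and "cdcda" position by position:
  Position 0: 'a' vs 'c' => differ
  Position 1: 'b' vs 'd' => differ
  Position 2: 'd' vs 'c' => differ
  Position 3: 'd' vs 'd' => same
  Position 4: 'b' vs 'a' => differ
Total differences (Hamming distance): 4

4


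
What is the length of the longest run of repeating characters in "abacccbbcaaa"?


Input: "abacccbbcaaa"
Scanning for longest run:
  Position 1 ('b'): new char, reset run to 1
  Position 2 ('a'): new char, reset run to 1
  Position 3 ('c'): new char, reset run to 1
  Position 4 ('c'): continues run of 'c', length=2
  Position 5 ('c'): continues run of 'c', length=3
  Position 6 ('b'): new char, reset run to 1
  Position 7 ('b'): continues run of 'b', length=2
  Position 8 ('c'): new char, reset run to 1
  Position 9 ('a'): new char, reset run to 1
  Position 10 ('a'): continues run of 'a', length=2
  Position 11 ('a'): continues run of 'a', length=3
Longest run: 'c' with length 3

3


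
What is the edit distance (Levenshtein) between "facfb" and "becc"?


Computing edit distance: "facfb" -> "becc"
DP table:
           b    e    c    c
      0    1    2    3    4
  f   1    1    2    3    4
  a   2    2    2    3    4
  c   3    3    3    2    3
  f   4    4    4    3    3
  b   5    4    5    4    4
Edit distance = dp[5][4] = 4

4


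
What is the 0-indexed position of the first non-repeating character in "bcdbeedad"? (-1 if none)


Input: bcdbeedad
Character frequencies:
  'a': 1
  'b': 2
  'c': 1
  'd': 3
  'e': 2
Scanning left to right for freq == 1:
  Position 0 ('b'): freq=2, skip
  Position 1 ('c'): unique! => answer = 1

1


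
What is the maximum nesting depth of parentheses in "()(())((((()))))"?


Input: "()(())((((()))))"
Tracking depth:
  Position 0 '(': depth becomes 1
  Position 1 ')': depth becomes 0
  Position 2 '(': depth becomes 1
  Position 3 '(': depth becomes 2
  Position 4 ')': depth becomes 1
  Position 5 ')': depth becomes 0
  Position 6 '(': depth becomes 1
  Position 7 '(': depth becomes 2
  Position 8 '(': depth becomes 3
  Position 9 '(': depth becomes 4
  Position 10 '(': depth becomes 5
  Position 11 ')': depth becomes 4
  Position 12 ')': depth becomes 3
  Position 13 ')': depth becomes 2
  Position 14 ')': depth becomes 1
  Position 15 ')': depth becomes 0
Maximum depth reached: 5

5


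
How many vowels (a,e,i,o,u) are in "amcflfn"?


Input: amcflfn
Checking each character:
  'a' at position 0: vowel (running total: 1)
  'm' at position 1: consonant
  'c' at position 2: consonant
  'f' at position 3: consonant
  'l' at position 4: consonant
  'f' at position 5: consonant
  'n' at position 6: consonant
Total vowels: 1

1


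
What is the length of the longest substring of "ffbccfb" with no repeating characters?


Input: "ffbccfb"
Sliding window (track last position of each char):
  Position 0 ('f'): window [0,0] length 1 -- new best
  Position 1 ('f'): repeat (last at 0), move window start to 1
  Position 1 ('f'): window [1,1] length 1
  Position 2 ('b'): window [1,2] length 2 -- new best
  Position 3 ('c'): window [1,3] length 3 -- new best
  Position 4 ('c'): repeat (last at 3), move window start to 4
  Position 4 ('c'): window [4,4] length 1
  Position 5 ('f'): window [4,5] length 2
  Position 6 ('b'): window [4,6] length 3
Longest substring with no repeats: "fbc" with length 3

3


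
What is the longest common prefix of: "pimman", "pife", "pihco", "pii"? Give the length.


Words: pimman, pife, pihco, pii
  Position 0: all 'p' => match
  Position 1: all 'i' => match
  Position 2: ('m', 'f', 'h', 'i') => mismatch, stop
LCP = "pi" (length 2)

2


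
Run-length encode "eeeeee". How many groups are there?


Input: eeeeee
Scanning for consecutive runs:
  Group 1: 'e' x 6 (positions 0-5)
Total groups: 1

1


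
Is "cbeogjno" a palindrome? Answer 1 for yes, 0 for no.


Input: cbeogjno
Reversed: onjgoebc
  Compare pos 0 ('c') with pos 7 ('o'): MISMATCH
  Compare pos 1 ('b') with pos 6 ('n'): MISMATCH
  Compare pos 2 ('e') with pos 5 ('j'): MISMATCH
  Compare pos 3 ('o') with pos 4 ('g'): MISMATCH
Result: not a palindrome

0


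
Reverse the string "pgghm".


Input: pgghm
Reading characters right to left:
  Position 4: 'm'
  Position 3: 'h'
  Position 2: 'g'
  Position 1: 'g'
  Position 0: 'p'
Reversed: mhggp

mhggp


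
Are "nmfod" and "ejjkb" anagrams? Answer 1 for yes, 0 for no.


Strings: "nmfod", "ejjkb"
Sorted first:  dfmno
Sorted second: bejjk
Differ at position 0: 'd' vs 'b' => not anagrams

0


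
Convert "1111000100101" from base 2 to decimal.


Input: "1111000100101" in base 2
Positional expansion:
  Digit '1' (value 1) x 2^12 = 4096
  Digit '1' (value 1) x 2^11 = 2048
  Digit '1' (value 1) x 2^10 = 1024
  Digit '1' (value 1) x 2^9 = 512
  Digit '0' (value 0) x 2^8 = 0
  Digit '0' (value 0) x 2^7 = 0
  Digit '0' (value 0) x 2^6 = 0
  Digit '1' (value 1) x 2^5 = 32
  Digit '0' (value 0) x 2^4 = 0
  Digit '0' (value 0) x 2^3 = 0
  Digit '1' (value 1) x 2^2 = 4
  Digit '0' (value 0) x 2^1 = 0
  Digit '1' (value 1) x 2^0 = 1
Sum = 7717

7717


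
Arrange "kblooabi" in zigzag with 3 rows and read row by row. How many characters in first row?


Zigzag "kblooabi" into 3 rows:
Placing characters:
  'k' => row 0
  'b' => row 1
  'l' => row 2
  'o' => row 1
  'o' => row 0
  'a' => row 1
  'b' => row 2
  'i' => row 1
Rows:
  Row 0: "ko"
  Row 1: "boai"
  Row 2: "lb"
First row length: 2

2


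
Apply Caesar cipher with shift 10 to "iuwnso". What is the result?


Caesar cipher: shift "iuwnso" by 10
  'i' (pos 8) + 10 = pos 18 = 's'
  'u' (pos 20) + 10 = pos 4 = 'e'
  'w' (pos 22) + 10 = pos 6 = 'g'
  'n' (pos 13) + 10 = pos 23 = 'x'
  's' (pos 18) + 10 = pos 2 = 'c'
  'o' (pos 14) + 10 = pos 24 = 'y'
Result: segxcy

segxcy


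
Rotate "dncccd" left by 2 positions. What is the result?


Input: "dncccd", rotate left by 2
First 2 characters: "dn"
Remaining characters: "cccd"
Concatenate remaining + first: "cccd" + "dn" = "cccddn"

cccddn


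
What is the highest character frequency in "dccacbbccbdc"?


Input: dccacbbccbdc
Character counts:
  'a': 1
  'b': 3
  'c': 6
  'd': 2
Maximum frequency: 6

6


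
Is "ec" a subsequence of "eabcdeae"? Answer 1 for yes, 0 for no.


Check if "ec" is a subsequence of "eabcdeae"
Greedy scan:
  Position 0 ('e'): matches sub[0] = 'e'
  Position 1 ('a'): no match needed
  Position 2 ('b'): no match needed
  Position 3 ('c'): matches sub[1] = 'c'
  Position 4 ('d'): no match needed
  Position 5 ('e'): no match needed
  Position 6 ('a'): no match needed
  Position 7 ('e'): no match needed
All 2 characters matched => is a subsequence

1


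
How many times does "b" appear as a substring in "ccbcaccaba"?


Searching for "b" in "ccbcaccaba"
Scanning each position:
  Position 0: "c" => no
  Position 1: "c" => no
  Position 2: "b" => MATCH
  Position 3: "c" => no
  Position 4: "a" => no
  Position 5: "c" => no
  Position 6: "c" => no
  Position 7: "a" => no
  Position 8: "b" => MATCH
  Position 9: "a" => no
Total occurrences: 2

2


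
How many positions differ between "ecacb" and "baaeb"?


Comparing "ecacb" and "baaeb" position by position:
  Position 0: 'e' vs 'b' => DIFFER
  Position 1: 'c' vs 'a' => DIFFER
  Position 2: 'a' vs 'a' => same
  Position 3: 'c' vs 'e' => DIFFER
  Position 4: 'b' vs 'b' => same
Positions that differ: 3

3


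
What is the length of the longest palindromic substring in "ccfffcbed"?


Input: "ccfffcbed"
Checking substrings for palindromes:
  [1:6] "cfffc" (len 5) => palindrome
  [2:5] "fff" (len 3) => palindrome
  [0:2] "cc" (len 2) => palindrome
  [2:4] "ff" (len 2) => palindrome
  [3:5] "ff" (len 2) => palindrome
Longest palindromic substring: "cfffc" with length 5

5


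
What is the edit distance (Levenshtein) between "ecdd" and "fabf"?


Computing edit distance: "ecdd" -> "fabf"
DP table:
           f    a    b    f
      0    1    2    3    4
  e   1    1    2    3    4
  c   2    2    2    3    4
  d   3    3    3    3    4
  d   4    4    4    4    4
Edit distance = dp[4][4] = 4

4


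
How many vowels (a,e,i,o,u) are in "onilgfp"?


Input: onilgfp
Checking each character:
  'o' at position 0: vowel (running total: 1)
  'n' at position 1: consonant
  'i' at position 2: vowel (running total: 2)
  'l' at position 3: consonant
  'g' at position 4: consonant
  'f' at position 5: consonant
  'p' at position 6: consonant
Total vowels: 2

2


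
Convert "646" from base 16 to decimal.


Input: "646" in base 16
Positional expansion:
  Digit '6' (value 6) x 16^2 = 1536
  Digit '4' (value 4) x 16^1 = 64
  Digit '6' (value 6) x 16^0 = 6
Sum = 1606

1606


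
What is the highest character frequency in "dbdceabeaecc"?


Input: dbdceabeaecc
Character counts:
  'a': 2
  'b': 2
  'c': 3
  'd': 2
  'e': 3
Maximum frequency: 3

3


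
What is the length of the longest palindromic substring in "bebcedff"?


Input: "bebcedff"
Checking substrings for palindromes:
  [0:3] "beb" (len 3) => palindrome
  [6:8] "ff" (len 2) => palindrome
Longest palindromic substring: "beb" with length 3

3


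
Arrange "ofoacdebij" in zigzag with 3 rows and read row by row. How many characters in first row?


Zigzag "ofoacdebij" into 3 rows:
Placing characters:
  'o' => row 0
  'f' => row 1
  'o' => row 2
  'a' => row 1
  'c' => row 0
  'd' => row 1
  'e' => row 2
  'b' => row 1
  'i' => row 0
  'j' => row 1
Rows:
  Row 0: "oci"
  Row 1: "fadbj"
  Row 2: "oe"
First row length: 3

3


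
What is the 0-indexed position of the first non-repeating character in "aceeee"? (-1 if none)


Input: aceeee
Character frequencies:
  'a': 1
  'c': 1
  'e': 4
Scanning left to right for freq == 1:
  Position 0 ('a'): unique! => answer = 0

0
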